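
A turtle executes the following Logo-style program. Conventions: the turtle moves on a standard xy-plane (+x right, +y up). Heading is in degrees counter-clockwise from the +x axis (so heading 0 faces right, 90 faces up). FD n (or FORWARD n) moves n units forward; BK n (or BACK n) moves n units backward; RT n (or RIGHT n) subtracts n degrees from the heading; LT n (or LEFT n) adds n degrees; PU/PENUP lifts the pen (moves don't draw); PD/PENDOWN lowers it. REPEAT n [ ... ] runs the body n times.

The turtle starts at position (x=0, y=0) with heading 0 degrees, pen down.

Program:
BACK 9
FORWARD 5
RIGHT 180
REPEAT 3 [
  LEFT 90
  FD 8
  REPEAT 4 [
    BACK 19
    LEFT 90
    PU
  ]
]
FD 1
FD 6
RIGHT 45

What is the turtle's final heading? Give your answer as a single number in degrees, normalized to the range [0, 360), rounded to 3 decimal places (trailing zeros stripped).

Executing turtle program step by step:
Start: pos=(0,0), heading=0, pen down
BK 9: (0,0) -> (-9,0) [heading=0, draw]
FD 5: (-9,0) -> (-4,0) [heading=0, draw]
RT 180: heading 0 -> 180
REPEAT 3 [
  -- iteration 1/3 --
  LT 90: heading 180 -> 270
  FD 8: (-4,0) -> (-4,-8) [heading=270, draw]
  REPEAT 4 [
    -- iteration 1/4 --
    BK 19: (-4,-8) -> (-4,11) [heading=270, draw]
    LT 90: heading 270 -> 0
    PU: pen up
    -- iteration 2/4 --
    BK 19: (-4,11) -> (-23,11) [heading=0, move]
    LT 90: heading 0 -> 90
    PU: pen up
    -- iteration 3/4 --
    BK 19: (-23,11) -> (-23,-8) [heading=90, move]
    LT 90: heading 90 -> 180
    PU: pen up
    -- iteration 4/4 --
    BK 19: (-23,-8) -> (-4,-8) [heading=180, move]
    LT 90: heading 180 -> 270
    PU: pen up
  ]
  -- iteration 2/3 --
  LT 90: heading 270 -> 0
  FD 8: (-4,-8) -> (4,-8) [heading=0, move]
  REPEAT 4 [
    -- iteration 1/4 --
    BK 19: (4,-8) -> (-15,-8) [heading=0, move]
    LT 90: heading 0 -> 90
    PU: pen up
    -- iteration 2/4 --
    BK 19: (-15,-8) -> (-15,-27) [heading=90, move]
    LT 90: heading 90 -> 180
    PU: pen up
    -- iteration 3/4 --
    BK 19: (-15,-27) -> (4,-27) [heading=180, move]
    LT 90: heading 180 -> 270
    PU: pen up
    -- iteration 4/4 --
    BK 19: (4,-27) -> (4,-8) [heading=270, move]
    LT 90: heading 270 -> 0
    PU: pen up
  ]
  -- iteration 3/3 --
  LT 90: heading 0 -> 90
  FD 8: (4,-8) -> (4,0) [heading=90, move]
  REPEAT 4 [
    -- iteration 1/4 --
    BK 19: (4,0) -> (4,-19) [heading=90, move]
    LT 90: heading 90 -> 180
    PU: pen up
    -- iteration 2/4 --
    BK 19: (4,-19) -> (23,-19) [heading=180, move]
    LT 90: heading 180 -> 270
    PU: pen up
    -- iteration 3/4 --
    BK 19: (23,-19) -> (23,0) [heading=270, move]
    LT 90: heading 270 -> 0
    PU: pen up
    -- iteration 4/4 --
    BK 19: (23,0) -> (4,0) [heading=0, move]
    LT 90: heading 0 -> 90
    PU: pen up
  ]
]
FD 1: (4,0) -> (4,1) [heading=90, move]
FD 6: (4,1) -> (4,7) [heading=90, move]
RT 45: heading 90 -> 45
Final: pos=(4,7), heading=45, 4 segment(s) drawn

Answer: 45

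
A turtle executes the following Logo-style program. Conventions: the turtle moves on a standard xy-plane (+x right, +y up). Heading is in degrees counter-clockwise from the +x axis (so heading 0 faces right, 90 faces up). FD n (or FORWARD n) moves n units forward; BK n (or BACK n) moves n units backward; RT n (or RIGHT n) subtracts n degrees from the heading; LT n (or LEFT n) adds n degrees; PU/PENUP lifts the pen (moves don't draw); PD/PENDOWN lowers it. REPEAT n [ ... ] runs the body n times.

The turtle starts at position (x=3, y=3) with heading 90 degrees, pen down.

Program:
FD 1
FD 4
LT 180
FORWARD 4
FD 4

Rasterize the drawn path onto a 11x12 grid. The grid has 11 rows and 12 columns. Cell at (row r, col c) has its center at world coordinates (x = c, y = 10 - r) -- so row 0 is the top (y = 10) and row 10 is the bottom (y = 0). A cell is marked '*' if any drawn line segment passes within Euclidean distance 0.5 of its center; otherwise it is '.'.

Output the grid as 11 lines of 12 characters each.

Answer: ............
............
...*........
...*........
...*........
...*........
...*........
...*........
...*........
...*........
...*........

Derivation:
Segment 0: (3,3) -> (3,4)
Segment 1: (3,4) -> (3,8)
Segment 2: (3,8) -> (3,4)
Segment 3: (3,4) -> (3,0)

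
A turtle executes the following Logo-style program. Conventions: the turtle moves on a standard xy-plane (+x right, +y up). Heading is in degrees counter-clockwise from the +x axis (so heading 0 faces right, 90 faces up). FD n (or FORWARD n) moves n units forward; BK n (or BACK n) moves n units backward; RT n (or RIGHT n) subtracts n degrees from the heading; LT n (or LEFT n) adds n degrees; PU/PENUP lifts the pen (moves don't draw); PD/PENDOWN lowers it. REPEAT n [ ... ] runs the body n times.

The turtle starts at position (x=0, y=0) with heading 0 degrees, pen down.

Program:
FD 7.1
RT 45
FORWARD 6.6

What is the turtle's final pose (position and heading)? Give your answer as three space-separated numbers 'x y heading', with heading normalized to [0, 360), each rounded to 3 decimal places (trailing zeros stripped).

Answer: 11.767 -4.667 315

Derivation:
Executing turtle program step by step:
Start: pos=(0,0), heading=0, pen down
FD 7.1: (0,0) -> (7.1,0) [heading=0, draw]
RT 45: heading 0 -> 315
FD 6.6: (7.1,0) -> (11.767,-4.667) [heading=315, draw]
Final: pos=(11.767,-4.667), heading=315, 2 segment(s) drawn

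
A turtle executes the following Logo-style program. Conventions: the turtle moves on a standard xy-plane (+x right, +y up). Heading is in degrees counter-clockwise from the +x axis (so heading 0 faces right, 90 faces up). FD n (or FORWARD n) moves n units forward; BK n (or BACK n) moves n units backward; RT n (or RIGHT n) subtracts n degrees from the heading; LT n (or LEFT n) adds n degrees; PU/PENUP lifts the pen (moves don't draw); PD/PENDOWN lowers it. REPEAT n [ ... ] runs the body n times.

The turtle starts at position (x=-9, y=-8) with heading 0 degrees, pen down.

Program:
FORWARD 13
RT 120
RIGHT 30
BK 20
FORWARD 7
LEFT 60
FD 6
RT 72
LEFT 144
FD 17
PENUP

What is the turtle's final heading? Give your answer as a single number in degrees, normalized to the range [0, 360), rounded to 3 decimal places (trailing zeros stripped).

Answer: 342

Derivation:
Executing turtle program step by step:
Start: pos=(-9,-8), heading=0, pen down
FD 13: (-9,-8) -> (4,-8) [heading=0, draw]
RT 120: heading 0 -> 240
RT 30: heading 240 -> 210
BK 20: (4,-8) -> (21.321,2) [heading=210, draw]
FD 7: (21.321,2) -> (15.258,-1.5) [heading=210, draw]
LT 60: heading 210 -> 270
FD 6: (15.258,-1.5) -> (15.258,-7.5) [heading=270, draw]
RT 72: heading 270 -> 198
LT 144: heading 198 -> 342
FD 17: (15.258,-7.5) -> (31.426,-12.753) [heading=342, draw]
PU: pen up
Final: pos=(31.426,-12.753), heading=342, 5 segment(s) drawn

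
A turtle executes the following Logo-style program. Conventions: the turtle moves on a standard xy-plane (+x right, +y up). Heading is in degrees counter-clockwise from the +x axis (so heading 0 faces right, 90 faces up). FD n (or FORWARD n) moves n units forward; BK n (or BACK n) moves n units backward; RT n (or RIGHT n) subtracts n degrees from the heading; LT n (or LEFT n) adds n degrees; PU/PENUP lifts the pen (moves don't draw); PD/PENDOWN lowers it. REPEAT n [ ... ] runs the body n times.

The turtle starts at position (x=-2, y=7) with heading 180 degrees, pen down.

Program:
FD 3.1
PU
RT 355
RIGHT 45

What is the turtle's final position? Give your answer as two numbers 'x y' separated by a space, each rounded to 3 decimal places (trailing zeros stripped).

Executing turtle program step by step:
Start: pos=(-2,7), heading=180, pen down
FD 3.1: (-2,7) -> (-5.1,7) [heading=180, draw]
PU: pen up
RT 355: heading 180 -> 185
RT 45: heading 185 -> 140
Final: pos=(-5.1,7), heading=140, 1 segment(s) drawn

Answer: -5.1 7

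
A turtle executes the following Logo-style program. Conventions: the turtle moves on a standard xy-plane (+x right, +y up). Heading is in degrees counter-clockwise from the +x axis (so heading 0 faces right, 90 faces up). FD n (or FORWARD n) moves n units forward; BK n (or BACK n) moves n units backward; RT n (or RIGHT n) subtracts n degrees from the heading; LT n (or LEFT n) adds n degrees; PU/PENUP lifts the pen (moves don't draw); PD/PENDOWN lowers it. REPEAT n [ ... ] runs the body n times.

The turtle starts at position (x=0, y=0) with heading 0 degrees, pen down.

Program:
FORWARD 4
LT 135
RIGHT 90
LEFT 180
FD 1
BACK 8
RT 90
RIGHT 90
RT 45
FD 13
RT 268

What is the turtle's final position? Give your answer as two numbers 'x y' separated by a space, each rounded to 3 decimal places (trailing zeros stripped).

Executing turtle program step by step:
Start: pos=(0,0), heading=0, pen down
FD 4: (0,0) -> (4,0) [heading=0, draw]
LT 135: heading 0 -> 135
RT 90: heading 135 -> 45
LT 180: heading 45 -> 225
FD 1: (4,0) -> (3.293,-0.707) [heading=225, draw]
BK 8: (3.293,-0.707) -> (8.95,4.95) [heading=225, draw]
RT 90: heading 225 -> 135
RT 90: heading 135 -> 45
RT 45: heading 45 -> 0
FD 13: (8.95,4.95) -> (21.95,4.95) [heading=0, draw]
RT 268: heading 0 -> 92
Final: pos=(21.95,4.95), heading=92, 4 segment(s) drawn

Answer: 21.95 4.95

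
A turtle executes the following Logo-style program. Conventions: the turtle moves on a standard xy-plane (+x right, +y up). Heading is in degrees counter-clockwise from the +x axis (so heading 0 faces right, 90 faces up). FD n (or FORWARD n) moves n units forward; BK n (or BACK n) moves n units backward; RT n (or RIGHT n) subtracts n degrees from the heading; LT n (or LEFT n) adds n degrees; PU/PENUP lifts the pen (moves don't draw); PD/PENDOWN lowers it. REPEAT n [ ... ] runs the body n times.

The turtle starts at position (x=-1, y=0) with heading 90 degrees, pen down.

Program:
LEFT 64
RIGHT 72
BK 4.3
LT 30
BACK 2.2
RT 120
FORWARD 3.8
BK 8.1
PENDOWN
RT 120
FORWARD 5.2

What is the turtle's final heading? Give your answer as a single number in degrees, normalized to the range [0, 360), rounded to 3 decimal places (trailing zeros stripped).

Answer: 232

Derivation:
Executing turtle program step by step:
Start: pos=(-1,0), heading=90, pen down
LT 64: heading 90 -> 154
RT 72: heading 154 -> 82
BK 4.3: (-1,0) -> (-1.598,-4.258) [heading=82, draw]
LT 30: heading 82 -> 112
BK 2.2: (-1.598,-4.258) -> (-0.774,-6.298) [heading=112, draw]
RT 120: heading 112 -> 352
FD 3.8: (-0.774,-6.298) -> (2.989,-6.827) [heading=352, draw]
BK 8.1: (2.989,-6.827) -> (-5.032,-5.7) [heading=352, draw]
PD: pen down
RT 120: heading 352 -> 232
FD 5.2: (-5.032,-5.7) -> (-8.234,-9.797) [heading=232, draw]
Final: pos=(-8.234,-9.797), heading=232, 5 segment(s) drawn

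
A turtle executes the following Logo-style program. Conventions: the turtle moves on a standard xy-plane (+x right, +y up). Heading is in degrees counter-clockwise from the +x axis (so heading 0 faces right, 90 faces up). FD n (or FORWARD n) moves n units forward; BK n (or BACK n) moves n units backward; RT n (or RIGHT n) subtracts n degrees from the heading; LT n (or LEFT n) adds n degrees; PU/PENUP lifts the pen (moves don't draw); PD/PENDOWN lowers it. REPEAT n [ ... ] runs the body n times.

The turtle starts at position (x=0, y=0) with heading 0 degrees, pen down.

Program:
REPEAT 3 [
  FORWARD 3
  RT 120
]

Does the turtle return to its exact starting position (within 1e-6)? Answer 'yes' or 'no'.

Executing turtle program step by step:
Start: pos=(0,0), heading=0, pen down
REPEAT 3 [
  -- iteration 1/3 --
  FD 3: (0,0) -> (3,0) [heading=0, draw]
  RT 120: heading 0 -> 240
  -- iteration 2/3 --
  FD 3: (3,0) -> (1.5,-2.598) [heading=240, draw]
  RT 120: heading 240 -> 120
  -- iteration 3/3 --
  FD 3: (1.5,-2.598) -> (0,0) [heading=120, draw]
  RT 120: heading 120 -> 0
]
Final: pos=(0,0), heading=0, 3 segment(s) drawn

Start position: (0, 0)
Final position: (0, 0)
Distance = 0; < 1e-6 -> CLOSED

Answer: yes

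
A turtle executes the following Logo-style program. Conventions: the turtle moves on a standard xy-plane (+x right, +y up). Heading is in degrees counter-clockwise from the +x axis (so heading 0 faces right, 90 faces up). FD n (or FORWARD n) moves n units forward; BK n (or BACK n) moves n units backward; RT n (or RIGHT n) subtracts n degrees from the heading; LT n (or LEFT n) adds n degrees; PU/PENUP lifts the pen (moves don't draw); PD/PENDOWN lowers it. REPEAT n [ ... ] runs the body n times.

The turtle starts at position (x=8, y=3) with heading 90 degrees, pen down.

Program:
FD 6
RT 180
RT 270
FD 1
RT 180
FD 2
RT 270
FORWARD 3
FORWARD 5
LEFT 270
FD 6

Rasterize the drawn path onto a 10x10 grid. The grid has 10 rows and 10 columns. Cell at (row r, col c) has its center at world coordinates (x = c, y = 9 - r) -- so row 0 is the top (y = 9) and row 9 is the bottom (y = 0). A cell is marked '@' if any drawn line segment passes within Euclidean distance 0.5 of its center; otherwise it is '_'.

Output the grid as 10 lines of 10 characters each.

Segment 0: (8,3) -> (8,9)
Segment 1: (8,9) -> (9,9)
Segment 2: (9,9) -> (7,9)
Segment 3: (7,9) -> (7,6)
Segment 4: (7,6) -> (7,1)
Segment 5: (7,1) -> (1,1)

Answer: _______@@@
_______@@_
_______@@_
_______@@_
_______@@_
_______@@_
_______@@_
_______@__
_@@@@@@@__
__________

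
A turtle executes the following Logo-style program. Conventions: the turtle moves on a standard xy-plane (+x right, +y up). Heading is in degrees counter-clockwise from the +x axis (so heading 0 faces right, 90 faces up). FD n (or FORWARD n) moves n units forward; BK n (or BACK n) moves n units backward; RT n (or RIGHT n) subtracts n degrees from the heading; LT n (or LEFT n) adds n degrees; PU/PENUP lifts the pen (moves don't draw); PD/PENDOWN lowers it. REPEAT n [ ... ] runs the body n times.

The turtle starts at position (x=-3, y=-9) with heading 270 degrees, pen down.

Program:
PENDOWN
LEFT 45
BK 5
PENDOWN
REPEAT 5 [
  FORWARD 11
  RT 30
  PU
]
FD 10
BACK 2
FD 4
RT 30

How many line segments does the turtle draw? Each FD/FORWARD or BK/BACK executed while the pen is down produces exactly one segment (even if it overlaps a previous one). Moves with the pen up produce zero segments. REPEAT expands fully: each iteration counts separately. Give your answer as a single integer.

Executing turtle program step by step:
Start: pos=(-3,-9), heading=270, pen down
PD: pen down
LT 45: heading 270 -> 315
BK 5: (-3,-9) -> (-6.536,-5.464) [heading=315, draw]
PD: pen down
REPEAT 5 [
  -- iteration 1/5 --
  FD 11: (-6.536,-5.464) -> (1.243,-13.243) [heading=315, draw]
  RT 30: heading 315 -> 285
  PU: pen up
  -- iteration 2/5 --
  FD 11: (1.243,-13.243) -> (4.09,-23.868) [heading=285, move]
  RT 30: heading 285 -> 255
  PU: pen up
  -- iteration 3/5 --
  FD 11: (4.09,-23.868) -> (1.243,-34.493) [heading=255, move]
  RT 30: heading 255 -> 225
  PU: pen up
  -- iteration 4/5 --
  FD 11: (1.243,-34.493) -> (-6.536,-42.271) [heading=225, move]
  RT 30: heading 225 -> 195
  PU: pen up
  -- iteration 5/5 --
  FD 11: (-6.536,-42.271) -> (-17.161,-45.118) [heading=195, move]
  RT 30: heading 195 -> 165
  PU: pen up
]
FD 10: (-17.161,-45.118) -> (-26.82,-42.53) [heading=165, move]
BK 2: (-26.82,-42.53) -> (-24.888,-43.048) [heading=165, move]
FD 4: (-24.888,-43.048) -> (-28.752,-42.012) [heading=165, move]
RT 30: heading 165 -> 135
Final: pos=(-28.752,-42.012), heading=135, 2 segment(s) drawn
Segments drawn: 2

Answer: 2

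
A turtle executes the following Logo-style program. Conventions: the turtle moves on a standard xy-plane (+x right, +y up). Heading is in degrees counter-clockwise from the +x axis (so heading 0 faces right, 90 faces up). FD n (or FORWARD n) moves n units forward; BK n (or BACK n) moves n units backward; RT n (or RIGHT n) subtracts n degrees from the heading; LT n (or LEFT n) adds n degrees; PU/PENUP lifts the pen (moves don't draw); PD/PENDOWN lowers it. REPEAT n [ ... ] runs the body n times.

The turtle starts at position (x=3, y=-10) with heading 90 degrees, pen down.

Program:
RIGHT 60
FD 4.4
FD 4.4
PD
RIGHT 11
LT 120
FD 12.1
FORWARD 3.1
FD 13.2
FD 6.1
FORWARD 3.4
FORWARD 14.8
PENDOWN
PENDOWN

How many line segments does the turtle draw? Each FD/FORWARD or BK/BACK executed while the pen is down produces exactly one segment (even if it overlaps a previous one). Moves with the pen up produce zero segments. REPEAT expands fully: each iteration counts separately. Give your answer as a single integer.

Answer: 8

Derivation:
Executing turtle program step by step:
Start: pos=(3,-10), heading=90, pen down
RT 60: heading 90 -> 30
FD 4.4: (3,-10) -> (6.811,-7.8) [heading=30, draw]
FD 4.4: (6.811,-7.8) -> (10.621,-5.6) [heading=30, draw]
PD: pen down
RT 11: heading 30 -> 19
LT 120: heading 19 -> 139
FD 12.1: (10.621,-5.6) -> (1.489,2.338) [heading=139, draw]
FD 3.1: (1.489,2.338) -> (-0.851,4.372) [heading=139, draw]
FD 13.2: (-0.851,4.372) -> (-10.813,13.032) [heading=139, draw]
FD 6.1: (-10.813,13.032) -> (-15.416,17.034) [heading=139, draw]
FD 3.4: (-15.416,17.034) -> (-17.982,19.265) [heading=139, draw]
FD 14.8: (-17.982,19.265) -> (-29.152,28.974) [heading=139, draw]
PD: pen down
PD: pen down
Final: pos=(-29.152,28.974), heading=139, 8 segment(s) drawn
Segments drawn: 8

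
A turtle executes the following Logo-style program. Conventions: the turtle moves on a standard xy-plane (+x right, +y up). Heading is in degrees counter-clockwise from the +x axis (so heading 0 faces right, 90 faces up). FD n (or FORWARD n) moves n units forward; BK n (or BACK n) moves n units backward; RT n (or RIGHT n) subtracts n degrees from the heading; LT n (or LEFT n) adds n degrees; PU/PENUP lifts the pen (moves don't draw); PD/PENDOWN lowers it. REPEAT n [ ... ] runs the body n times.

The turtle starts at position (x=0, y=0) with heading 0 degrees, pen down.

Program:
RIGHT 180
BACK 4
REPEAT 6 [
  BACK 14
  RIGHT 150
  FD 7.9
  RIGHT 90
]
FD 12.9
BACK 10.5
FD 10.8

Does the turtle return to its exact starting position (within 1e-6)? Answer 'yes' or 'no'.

Executing turtle program step by step:
Start: pos=(0,0), heading=0, pen down
RT 180: heading 0 -> 180
BK 4: (0,0) -> (4,0) [heading=180, draw]
REPEAT 6 [
  -- iteration 1/6 --
  BK 14: (4,0) -> (18,0) [heading=180, draw]
  RT 150: heading 180 -> 30
  FD 7.9: (18,0) -> (24.842,3.95) [heading=30, draw]
  RT 90: heading 30 -> 300
  -- iteration 2/6 --
  BK 14: (24.842,3.95) -> (17.842,16.074) [heading=300, draw]
  RT 150: heading 300 -> 150
  FD 7.9: (17.842,16.074) -> (11,20.024) [heading=150, draw]
  RT 90: heading 150 -> 60
  -- iteration 3/6 --
  BK 14: (11,20.024) -> (4,7.9) [heading=60, draw]
  RT 150: heading 60 -> 270
  FD 7.9: (4,7.9) -> (4,0) [heading=270, draw]
  RT 90: heading 270 -> 180
  -- iteration 4/6 --
  BK 14: (4,0) -> (18,0) [heading=180, draw]
  RT 150: heading 180 -> 30
  FD 7.9: (18,0) -> (24.842,3.95) [heading=30, draw]
  RT 90: heading 30 -> 300
  -- iteration 5/6 --
  BK 14: (24.842,3.95) -> (17.842,16.074) [heading=300, draw]
  RT 150: heading 300 -> 150
  FD 7.9: (17.842,16.074) -> (11,20.024) [heading=150, draw]
  RT 90: heading 150 -> 60
  -- iteration 6/6 --
  BK 14: (11,20.024) -> (4,7.9) [heading=60, draw]
  RT 150: heading 60 -> 270
  FD 7.9: (4,7.9) -> (4,0) [heading=270, draw]
  RT 90: heading 270 -> 180
]
FD 12.9: (4,0) -> (-8.9,0) [heading=180, draw]
BK 10.5: (-8.9,0) -> (1.6,0) [heading=180, draw]
FD 10.8: (1.6,0) -> (-9.2,0) [heading=180, draw]
Final: pos=(-9.2,0), heading=180, 16 segment(s) drawn

Start position: (0, 0)
Final position: (-9.2, 0)
Distance = 9.2; >= 1e-6 -> NOT closed

Answer: no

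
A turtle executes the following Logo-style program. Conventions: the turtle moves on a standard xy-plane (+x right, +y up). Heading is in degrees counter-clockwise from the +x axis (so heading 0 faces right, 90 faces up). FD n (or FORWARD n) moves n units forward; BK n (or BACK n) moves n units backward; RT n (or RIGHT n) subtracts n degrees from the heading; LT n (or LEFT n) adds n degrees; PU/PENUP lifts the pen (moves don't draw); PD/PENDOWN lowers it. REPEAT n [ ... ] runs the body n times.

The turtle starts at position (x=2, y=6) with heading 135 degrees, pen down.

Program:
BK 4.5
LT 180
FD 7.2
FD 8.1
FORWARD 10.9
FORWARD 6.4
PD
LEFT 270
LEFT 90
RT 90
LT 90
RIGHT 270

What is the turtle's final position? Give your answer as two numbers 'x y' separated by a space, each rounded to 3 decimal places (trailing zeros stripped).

Answer: 28.234 -20.234

Derivation:
Executing turtle program step by step:
Start: pos=(2,6), heading=135, pen down
BK 4.5: (2,6) -> (5.182,2.818) [heading=135, draw]
LT 180: heading 135 -> 315
FD 7.2: (5.182,2.818) -> (10.273,-2.273) [heading=315, draw]
FD 8.1: (10.273,-2.273) -> (16.001,-8.001) [heading=315, draw]
FD 10.9: (16.001,-8.001) -> (23.708,-15.708) [heading=315, draw]
FD 6.4: (23.708,-15.708) -> (28.234,-20.234) [heading=315, draw]
PD: pen down
LT 270: heading 315 -> 225
LT 90: heading 225 -> 315
RT 90: heading 315 -> 225
LT 90: heading 225 -> 315
RT 270: heading 315 -> 45
Final: pos=(28.234,-20.234), heading=45, 5 segment(s) drawn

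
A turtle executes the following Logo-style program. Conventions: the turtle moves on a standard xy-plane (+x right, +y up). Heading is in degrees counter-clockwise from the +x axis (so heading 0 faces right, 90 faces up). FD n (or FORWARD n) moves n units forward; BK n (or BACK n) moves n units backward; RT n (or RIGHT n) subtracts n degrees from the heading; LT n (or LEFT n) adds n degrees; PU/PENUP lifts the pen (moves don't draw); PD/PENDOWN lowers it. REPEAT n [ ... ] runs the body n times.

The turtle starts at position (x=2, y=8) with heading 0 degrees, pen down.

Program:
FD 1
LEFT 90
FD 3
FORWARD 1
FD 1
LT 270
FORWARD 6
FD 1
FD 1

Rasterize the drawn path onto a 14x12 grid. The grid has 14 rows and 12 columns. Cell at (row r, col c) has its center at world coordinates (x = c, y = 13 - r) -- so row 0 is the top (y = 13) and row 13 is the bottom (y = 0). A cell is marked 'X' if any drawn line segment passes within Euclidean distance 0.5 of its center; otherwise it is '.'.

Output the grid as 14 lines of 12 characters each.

Segment 0: (2,8) -> (3,8)
Segment 1: (3,8) -> (3,11)
Segment 2: (3,11) -> (3,12)
Segment 3: (3,12) -> (3,13)
Segment 4: (3,13) -> (9,13)
Segment 5: (9,13) -> (10,13)
Segment 6: (10,13) -> (11,13)

Answer: ...XXXXXXXXX
...X........
...X........
...X........
...X........
..XX........
............
............
............
............
............
............
............
............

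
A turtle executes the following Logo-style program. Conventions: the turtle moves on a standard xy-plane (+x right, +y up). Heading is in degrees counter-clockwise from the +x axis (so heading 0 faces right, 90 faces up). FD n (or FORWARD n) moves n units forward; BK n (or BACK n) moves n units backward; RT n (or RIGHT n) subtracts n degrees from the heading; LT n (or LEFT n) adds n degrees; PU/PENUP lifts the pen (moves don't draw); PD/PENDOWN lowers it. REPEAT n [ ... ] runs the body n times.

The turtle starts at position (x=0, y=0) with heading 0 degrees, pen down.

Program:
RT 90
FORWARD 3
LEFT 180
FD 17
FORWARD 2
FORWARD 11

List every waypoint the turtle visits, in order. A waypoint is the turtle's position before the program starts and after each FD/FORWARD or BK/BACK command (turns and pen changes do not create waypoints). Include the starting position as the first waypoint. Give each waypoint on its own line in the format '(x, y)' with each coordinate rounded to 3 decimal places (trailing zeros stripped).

Executing turtle program step by step:
Start: pos=(0,0), heading=0, pen down
RT 90: heading 0 -> 270
FD 3: (0,0) -> (0,-3) [heading=270, draw]
LT 180: heading 270 -> 90
FD 17: (0,-3) -> (0,14) [heading=90, draw]
FD 2: (0,14) -> (0,16) [heading=90, draw]
FD 11: (0,16) -> (0,27) [heading=90, draw]
Final: pos=(0,27), heading=90, 4 segment(s) drawn
Waypoints (5 total):
(0, 0)
(0, -3)
(0, 14)
(0, 16)
(0, 27)

Answer: (0, 0)
(0, -3)
(0, 14)
(0, 16)
(0, 27)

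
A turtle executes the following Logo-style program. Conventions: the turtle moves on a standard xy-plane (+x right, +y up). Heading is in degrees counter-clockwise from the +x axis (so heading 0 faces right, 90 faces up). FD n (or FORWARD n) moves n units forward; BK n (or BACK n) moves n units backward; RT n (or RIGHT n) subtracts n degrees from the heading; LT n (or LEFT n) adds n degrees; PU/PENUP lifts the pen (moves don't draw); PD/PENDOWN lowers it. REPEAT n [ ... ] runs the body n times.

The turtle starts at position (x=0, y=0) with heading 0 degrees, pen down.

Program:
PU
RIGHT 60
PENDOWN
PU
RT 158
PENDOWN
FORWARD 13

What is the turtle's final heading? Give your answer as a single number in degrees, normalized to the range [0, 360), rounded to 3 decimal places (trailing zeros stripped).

Executing turtle program step by step:
Start: pos=(0,0), heading=0, pen down
PU: pen up
RT 60: heading 0 -> 300
PD: pen down
PU: pen up
RT 158: heading 300 -> 142
PD: pen down
FD 13: (0,0) -> (-10.244,8.004) [heading=142, draw]
Final: pos=(-10.244,8.004), heading=142, 1 segment(s) drawn

Answer: 142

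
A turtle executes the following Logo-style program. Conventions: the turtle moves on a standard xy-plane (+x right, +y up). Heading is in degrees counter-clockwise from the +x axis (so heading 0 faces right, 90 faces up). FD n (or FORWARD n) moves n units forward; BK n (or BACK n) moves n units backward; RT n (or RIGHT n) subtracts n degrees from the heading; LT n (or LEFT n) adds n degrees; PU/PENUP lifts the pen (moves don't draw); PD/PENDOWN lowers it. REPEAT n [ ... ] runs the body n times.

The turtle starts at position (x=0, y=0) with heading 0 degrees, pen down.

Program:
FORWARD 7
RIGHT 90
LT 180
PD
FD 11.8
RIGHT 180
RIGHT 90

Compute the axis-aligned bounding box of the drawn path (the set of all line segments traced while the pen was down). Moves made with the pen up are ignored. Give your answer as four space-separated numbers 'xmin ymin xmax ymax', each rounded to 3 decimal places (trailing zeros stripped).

Executing turtle program step by step:
Start: pos=(0,0), heading=0, pen down
FD 7: (0,0) -> (7,0) [heading=0, draw]
RT 90: heading 0 -> 270
LT 180: heading 270 -> 90
PD: pen down
FD 11.8: (7,0) -> (7,11.8) [heading=90, draw]
RT 180: heading 90 -> 270
RT 90: heading 270 -> 180
Final: pos=(7,11.8), heading=180, 2 segment(s) drawn

Segment endpoints: x in {0, 7, 7}, y in {0, 11.8}
xmin=0, ymin=0, xmax=7, ymax=11.8

Answer: 0 0 7 11.8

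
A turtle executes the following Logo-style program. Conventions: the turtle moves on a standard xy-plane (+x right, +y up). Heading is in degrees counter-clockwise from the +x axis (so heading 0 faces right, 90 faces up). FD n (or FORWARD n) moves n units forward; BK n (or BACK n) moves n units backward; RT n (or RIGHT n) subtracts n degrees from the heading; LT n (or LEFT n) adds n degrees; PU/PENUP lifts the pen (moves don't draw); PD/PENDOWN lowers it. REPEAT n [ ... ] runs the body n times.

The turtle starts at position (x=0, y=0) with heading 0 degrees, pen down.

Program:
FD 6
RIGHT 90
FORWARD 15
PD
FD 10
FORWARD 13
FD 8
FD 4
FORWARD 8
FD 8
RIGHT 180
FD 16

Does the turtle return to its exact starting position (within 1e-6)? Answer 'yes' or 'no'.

Executing turtle program step by step:
Start: pos=(0,0), heading=0, pen down
FD 6: (0,0) -> (6,0) [heading=0, draw]
RT 90: heading 0 -> 270
FD 15: (6,0) -> (6,-15) [heading=270, draw]
PD: pen down
FD 10: (6,-15) -> (6,-25) [heading=270, draw]
FD 13: (6,-25) -> (6,-38) [heading=270, draw]
FD 8: (6,-38) -> (6,-46) [heading=270, draw]
FD 4: (6,-46) -> (6,-50) [heading=270, draw]
FD 8: (6,-50) -> (6,-58) [heading=270, draw]
FD 8: (6,-58) -> (6,-66) [heading=270, draw]
RT 180: heading 270 -> 90
FD 16: (6,-66) -> (6,-50) [heading=90, draw]
Final: pos=(6,-50), heading=90, 9 segment(s) drawn

Start position: (0, 0)
Final position: (6, -50)
Distance = 50.359; >= 1e-6 -> NOT closed

Answer: no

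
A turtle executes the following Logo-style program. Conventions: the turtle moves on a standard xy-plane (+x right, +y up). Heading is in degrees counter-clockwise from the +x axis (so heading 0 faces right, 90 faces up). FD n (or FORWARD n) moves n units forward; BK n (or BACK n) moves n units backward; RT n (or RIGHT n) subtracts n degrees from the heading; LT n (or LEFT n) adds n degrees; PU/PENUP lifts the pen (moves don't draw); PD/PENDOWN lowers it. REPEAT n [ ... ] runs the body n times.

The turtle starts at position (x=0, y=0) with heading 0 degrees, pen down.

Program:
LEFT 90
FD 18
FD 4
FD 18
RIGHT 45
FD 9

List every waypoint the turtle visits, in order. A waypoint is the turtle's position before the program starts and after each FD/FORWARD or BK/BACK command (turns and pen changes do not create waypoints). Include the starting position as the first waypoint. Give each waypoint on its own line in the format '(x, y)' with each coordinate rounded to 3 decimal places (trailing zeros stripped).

Executing turtle program step by step:
Start: pos=(0,0), heading=0, pen down
LT 90: heading 0 -> 90
FD 18: (0,0) -> (0,18) [heading=90, draw]
FD 4: (0,18) -> (0,22) [heading=90, draw]
FD 18: (0,22) -> (0,40) [heading=90, draw]
RT 45: heading 90 -> 45
FD 9: (0,40) -> (6.364,46.364) [heading=45, draw]
Final: pos=(6.364,46.364), heading=45, 4 segment(s) drawn
Waypoints (5 total):
(0, 0)
(0, 18)
(0, 22)
(0, 40)
(6.364, 46.364)

Answer: (0, 0)
(0, 18)
(0, 22)
(0, 40)
(6.364, 46.364)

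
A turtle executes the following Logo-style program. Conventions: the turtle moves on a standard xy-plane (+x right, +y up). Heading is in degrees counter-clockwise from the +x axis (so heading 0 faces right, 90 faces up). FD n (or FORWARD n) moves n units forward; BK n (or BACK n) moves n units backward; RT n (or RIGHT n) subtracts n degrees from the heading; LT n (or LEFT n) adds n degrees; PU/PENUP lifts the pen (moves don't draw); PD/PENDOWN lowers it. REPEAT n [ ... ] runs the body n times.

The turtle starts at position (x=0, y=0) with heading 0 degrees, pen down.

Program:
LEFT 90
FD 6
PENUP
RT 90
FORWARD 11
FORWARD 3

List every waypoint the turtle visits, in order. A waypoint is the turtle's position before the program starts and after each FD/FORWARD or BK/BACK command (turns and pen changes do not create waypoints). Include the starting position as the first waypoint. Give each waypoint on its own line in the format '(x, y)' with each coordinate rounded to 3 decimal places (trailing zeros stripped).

Answer: (0, 0)
(0, 6)
(11, 6)
(14, 6)

Derivation:
Executing turtle program step by step:
Start: pos=(0,0), heading=0, pen down
LT 90: heading 0 -> 90
FD 6: (0,0) -> (0,6) [heading=90, draw]
PU: pen up
RT 90: heading 90 -> 0
FD 11: (0,6) -> (11,6) [heading=0, move]
FD 3: (11,6) -> (14,6) [heading=0, move]
Final: pos=(14,6), heading=0, 1 segment(s) drawn
Waypoints (4 total):
(0, 0)
(0, 6)
(11, 6)
(14, 6)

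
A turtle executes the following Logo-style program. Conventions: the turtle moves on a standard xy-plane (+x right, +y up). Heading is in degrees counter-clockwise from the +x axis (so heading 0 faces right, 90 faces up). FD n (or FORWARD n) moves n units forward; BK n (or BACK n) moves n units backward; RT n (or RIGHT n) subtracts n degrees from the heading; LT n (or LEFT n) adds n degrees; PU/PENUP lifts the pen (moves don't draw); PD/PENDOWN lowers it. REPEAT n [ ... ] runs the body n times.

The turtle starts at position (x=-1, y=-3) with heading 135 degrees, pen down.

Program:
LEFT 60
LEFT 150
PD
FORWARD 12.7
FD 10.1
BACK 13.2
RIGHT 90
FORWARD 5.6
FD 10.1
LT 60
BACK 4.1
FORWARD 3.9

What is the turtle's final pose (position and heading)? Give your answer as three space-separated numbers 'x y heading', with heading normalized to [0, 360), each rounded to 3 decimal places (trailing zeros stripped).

Answer: 4.068 -20.508 315

Derivation:
Executing turtle program step by step:
Start: pos=(-1,-3), heading=135, pen down
LT 60: heading 135 -> 195
LT 150: heading 195 -> 345
PD: pen down
FD 12.7: (-1,-3) -> (11.267,-6.287) [heading=345, draw]
FD 10.1: (11.267,-6.287) -> (21.023,-8.901) [heading=345, draw]
BK 13.2: (21.023,-8.901) -> (8.273,-5.485) [heading=345, draw]
RT 90: heading 345 -> 255
FD 5.6: (8.273,-5.485) -> (6.824,-10.894) [heading=255, draw]
FD 10.1: (6.824,-10.894) -> (4.209,-20.65) [heading=255, draw]
LT 60: heading 255 -> 315
BK 4.1: (4.209,-20.65) -> (1.31,-17.751) [heading=315, draw]
FD 3.9: (1.31,-17.751) -> (4.068,-20.508) [heading=315, draw]
Final: pos=(4.068,-20.508), heading=315, 7 segment(s) drawn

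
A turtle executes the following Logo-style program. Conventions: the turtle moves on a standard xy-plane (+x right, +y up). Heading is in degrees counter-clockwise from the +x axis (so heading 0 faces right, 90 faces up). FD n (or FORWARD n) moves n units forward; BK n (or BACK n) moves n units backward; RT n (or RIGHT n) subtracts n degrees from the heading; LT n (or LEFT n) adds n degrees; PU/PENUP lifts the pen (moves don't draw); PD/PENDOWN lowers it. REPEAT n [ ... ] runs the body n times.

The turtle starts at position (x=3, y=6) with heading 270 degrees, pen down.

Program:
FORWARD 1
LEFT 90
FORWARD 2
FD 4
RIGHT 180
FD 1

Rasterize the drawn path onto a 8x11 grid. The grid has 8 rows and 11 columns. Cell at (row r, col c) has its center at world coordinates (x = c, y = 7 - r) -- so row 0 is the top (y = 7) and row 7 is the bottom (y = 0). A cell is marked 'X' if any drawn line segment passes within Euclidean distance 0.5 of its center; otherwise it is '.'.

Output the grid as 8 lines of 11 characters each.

Segment 0: (3,6) -> (3,5)
Segment 1: (3,5) -> (5,5)
Segment 2: (5,5) -> (9,5)
Segment 3: (9,5) -> (8,5)

Answer: ...........
...X.......
...XXXXXXX.
...........
...........
...........
...........
...........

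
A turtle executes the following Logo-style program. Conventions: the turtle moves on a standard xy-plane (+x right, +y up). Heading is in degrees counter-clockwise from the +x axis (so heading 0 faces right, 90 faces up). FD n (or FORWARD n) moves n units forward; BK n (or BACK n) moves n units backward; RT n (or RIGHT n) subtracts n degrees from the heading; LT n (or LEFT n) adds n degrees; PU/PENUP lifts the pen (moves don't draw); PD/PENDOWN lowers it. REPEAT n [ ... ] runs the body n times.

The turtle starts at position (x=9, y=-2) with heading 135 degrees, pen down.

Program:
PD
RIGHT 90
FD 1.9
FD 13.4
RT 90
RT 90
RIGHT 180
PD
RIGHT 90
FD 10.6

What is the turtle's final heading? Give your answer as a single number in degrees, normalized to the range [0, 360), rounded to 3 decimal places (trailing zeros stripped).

Answer: 315

Derivation:
Executing turtle program step by step:
Start: pos=(9,-2), heading=135, pen down
PD: pen down
RT 90: heading 135 -> 45
FD 1.9: (9,-2) -> (10.344,-0.656) [heading=45, draw]
FD 13.4: (10.344,-0.656) -> (19.819,8.819) [heading=45, draw]
RT 90: heading 45 -> 315
RT 90: heading 315 -> 225
RT 180: heading 225 -> 45
PD: pen down
RT 90: heading 45 -> 315
FD 10.6: (19.819,8.819) -> (27.314,1.323) [heading=315, draw]
Final: pos=(27.314,1.323), heading=315, 3 segment(s) drawn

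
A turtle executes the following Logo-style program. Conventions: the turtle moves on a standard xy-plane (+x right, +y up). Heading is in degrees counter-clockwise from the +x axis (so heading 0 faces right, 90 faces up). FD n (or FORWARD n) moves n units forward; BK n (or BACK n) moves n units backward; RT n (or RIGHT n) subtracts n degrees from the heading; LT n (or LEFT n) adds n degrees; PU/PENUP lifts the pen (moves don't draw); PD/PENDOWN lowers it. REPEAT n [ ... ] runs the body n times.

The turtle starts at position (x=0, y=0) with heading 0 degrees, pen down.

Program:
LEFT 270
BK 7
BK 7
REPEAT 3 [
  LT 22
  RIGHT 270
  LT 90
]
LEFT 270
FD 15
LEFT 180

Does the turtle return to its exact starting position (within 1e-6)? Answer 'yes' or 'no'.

Executing turtle program step by step:
Start: pos=(0,0), heading=0, pen down
LT 270: heading 0 -> 270
BK 7: (0,0) -> (0,7) [heading=270, draw]
BK 7: (0,7) -> (0,14) [heading=270, draw]
REPEAT 3 [
  -- iteration 1/3 --
  LT 22: heading 270 -> 292
  RT 270: heading 292 -> 22
  LT 90: heading 22 -> 112
  -- iteration 2/3 --
  LT 22: heading 112 -> 134
  RT 270: heading 134 -> 224
  LT 90: heading 224 -> 314
  -- iteration 3/3 --
  LT 22: heading 314 -> 336
  RT 270: heading 336 -> 66
  LT 90: heading 66 -> 156
]
LT 270: heading 156 -> 66
FD 15: (0,14) -> (6.101,27.703) [heading=66, draw]
LT 180: heading 66 -> 246
Final: pos=(6.101,27.703), heading=246, 3 segment(s) drawn

Start position: (0, 0)
Final position: (6.101, 27.703)
Distance = 28.367; >= 1e-6 -> NOT closed

Answer: no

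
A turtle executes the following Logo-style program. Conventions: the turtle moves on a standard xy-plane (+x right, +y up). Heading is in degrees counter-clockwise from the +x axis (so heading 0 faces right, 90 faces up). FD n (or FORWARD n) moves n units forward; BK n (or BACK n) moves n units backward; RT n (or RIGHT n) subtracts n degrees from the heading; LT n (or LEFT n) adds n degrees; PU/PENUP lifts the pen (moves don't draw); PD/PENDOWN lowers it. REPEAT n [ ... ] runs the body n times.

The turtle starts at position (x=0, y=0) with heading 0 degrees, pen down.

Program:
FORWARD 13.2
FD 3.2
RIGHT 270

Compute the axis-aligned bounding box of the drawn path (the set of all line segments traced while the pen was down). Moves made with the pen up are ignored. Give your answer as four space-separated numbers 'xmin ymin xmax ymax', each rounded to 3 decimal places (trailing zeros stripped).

Executing turtle program step by step:
Start: pos=(0,0), heading=0, pen down
FD 13.2: (0,0) -> (13.2,0) [heading=0, draw]
FD 3.2: (13.2,0) -> (16.4,0) [heading=0, draw]
RT 270: heading 0 -> 90
Final: pos=(16.4,0), heading=90, 2 segment(s) drawn

Segment endpoints: x in {0, 13.2, 16.4}, y in {0}
xmin=0, ymin=0, xmax=16.4, ymax=0

Answer: 0 0 16.4 0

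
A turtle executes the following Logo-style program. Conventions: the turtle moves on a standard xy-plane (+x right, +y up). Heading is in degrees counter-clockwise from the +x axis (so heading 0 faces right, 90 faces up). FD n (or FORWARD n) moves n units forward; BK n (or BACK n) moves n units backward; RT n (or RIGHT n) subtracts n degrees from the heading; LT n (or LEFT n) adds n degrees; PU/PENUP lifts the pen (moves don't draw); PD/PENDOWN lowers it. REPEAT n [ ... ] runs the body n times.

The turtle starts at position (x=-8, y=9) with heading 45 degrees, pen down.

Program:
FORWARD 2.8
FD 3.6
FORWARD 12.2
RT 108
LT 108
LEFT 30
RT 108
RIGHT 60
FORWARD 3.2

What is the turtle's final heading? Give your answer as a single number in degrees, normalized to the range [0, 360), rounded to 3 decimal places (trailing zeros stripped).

Answer: 267

Derivation:
Executing turtle program step by step:
Start: pos=(-8,9), heading=45, pen down
FD 2.8: (-8,9) -> (-6.02,10.98) [heading=45, draw]
FD 3.6: (-6.02,10.98) -> (-3.475,13.525) [heading=45, draw]
FD 12.2: (-3.475,13.525) -> (5.152,22.152) [heading=45, draw]
RT 108: heading 45 -> 297
LT 108: heading 297 -> 45
LT 30: heading 45 -> 75
RT 108: heading 75 -> 327
RT 60: heading 327 -> 267
FD 3.2: (5.152,22.152) -> (4.985,18.957) [heading=267, draw]
Final: pos=(4.985,18.957), heading=267, 4 segment(s) drawn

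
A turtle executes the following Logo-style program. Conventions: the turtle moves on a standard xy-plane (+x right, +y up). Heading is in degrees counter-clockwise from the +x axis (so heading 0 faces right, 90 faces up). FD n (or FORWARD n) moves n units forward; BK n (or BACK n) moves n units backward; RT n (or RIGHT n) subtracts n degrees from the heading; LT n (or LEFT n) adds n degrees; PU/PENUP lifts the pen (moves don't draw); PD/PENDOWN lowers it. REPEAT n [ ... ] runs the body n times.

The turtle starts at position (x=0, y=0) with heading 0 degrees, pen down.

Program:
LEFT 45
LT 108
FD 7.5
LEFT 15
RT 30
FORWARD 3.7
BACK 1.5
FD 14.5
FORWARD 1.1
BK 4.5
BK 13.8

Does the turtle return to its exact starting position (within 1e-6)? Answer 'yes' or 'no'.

Answer: no

Derivation:
Executing turtle program step by step:
Start: pos=(0,0), heading=0, pen down
LT 45: heading 0 -> 45
LT 108: heading 45 -> 153
FD 7.5: (0,0) -> (-6.683,3.405) [heading=153, draw]
LT 15: heading 153 -> 168
RT 30: heading 168 -> 138
FD 3.7: (-6.683,3.405) -> (-9.432,5.881) [heading=138, draw]
BK 1.5: (-9.432,5.881) -> (-8.317,4.877) [heading=138, draw]
FD 14.5: (-8.317,4.877) -> (-19.093,14.579) [heading=138, draw]
FD 1.1: (-19.093,14.579) -> (-19.911,15.315) [heading=138, draw]
BK 4.5: (-19.911,15.315) -> (-16.566,12.304) [heading=138, draw]
BK 13.8: (-16.566,12.304) -> (-6.311,3.07) [heading=138, draw]
Final: pos=(-6.311,3.07), heading=138, 7 segment(s) drawn

Start position: (0, 0)
Final position: (-6.311, 3.07)
Distance = 7.018; >= 1e-6 -> NOT closed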